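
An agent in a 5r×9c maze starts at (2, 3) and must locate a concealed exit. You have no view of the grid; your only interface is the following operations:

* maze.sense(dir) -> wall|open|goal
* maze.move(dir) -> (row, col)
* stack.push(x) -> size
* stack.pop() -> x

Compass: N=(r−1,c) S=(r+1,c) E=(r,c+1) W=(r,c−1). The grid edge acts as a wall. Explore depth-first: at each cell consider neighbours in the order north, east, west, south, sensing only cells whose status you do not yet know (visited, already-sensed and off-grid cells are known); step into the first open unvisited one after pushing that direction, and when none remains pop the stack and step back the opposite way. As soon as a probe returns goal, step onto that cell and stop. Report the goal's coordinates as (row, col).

>>> maze.sense north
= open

>>> stack.push north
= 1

>>> maze.move north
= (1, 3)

>>> maze.sense north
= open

>>> stack.push north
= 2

>>> maze.move north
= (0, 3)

>>> maze.sense east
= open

>>> stack.push east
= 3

>>> maze.move east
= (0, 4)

>>> maze.sense east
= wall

>>> maze.sense south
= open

>>> stack.push south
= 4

>>> maze.move south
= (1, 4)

>>> maze.sense east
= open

>>> stack.push east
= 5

>>> maze.move east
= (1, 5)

>>> maze.sense east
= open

>>> stack.push east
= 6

>>> maze.move east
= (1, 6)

>>> maze.sense north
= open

>>> stack.push north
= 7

>>> maze.move north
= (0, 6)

>>> maze.sense east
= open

>>> stack.push east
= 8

>>> maze.move east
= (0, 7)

>>> maze.sense east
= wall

>>> maze.sense south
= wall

>>> stack.pop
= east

>>> maze.move west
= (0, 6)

>>> stack.pop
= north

>>> maze.move south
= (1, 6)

>>> maze.sense south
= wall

>>> stack.pop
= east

>>> maze.move west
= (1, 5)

>>> maze.sense south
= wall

>>> stack.pop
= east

>>> maze.move west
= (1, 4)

>>> maze.sense south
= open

>>> stack.push south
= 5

>>> maze.move south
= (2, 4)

>>> maze.sense south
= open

>>> stack.push south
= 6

>>> maze.move south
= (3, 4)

>>> maze.sense east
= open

>>> stack.push east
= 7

>>> maze.move east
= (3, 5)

>>> maze.sense east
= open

>>> stack.push east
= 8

>>> maze.move east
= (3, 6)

>>> maze.sense east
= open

>>> stack.push east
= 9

>>> maze.move east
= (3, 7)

>>> maze.sense north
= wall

>>> maze.sense east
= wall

>>> maze.sense south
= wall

>>> stack.pop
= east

>>> maze.move west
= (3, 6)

>>> maze.sense south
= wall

>>> stack.pop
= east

>>> maze.move west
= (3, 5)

>>> maze.sense south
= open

>>> stack.push south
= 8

>>> maze.move south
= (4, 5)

>>> maze.sense west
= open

>>> stack.push west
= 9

>>> maze.move west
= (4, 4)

>>> maze.sense west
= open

>>> stack.push west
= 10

>>> maze.move west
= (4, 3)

>>> maze.sense north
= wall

>>> maze.sense west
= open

>>> stack.push west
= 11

>>> maze.move west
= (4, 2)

>>> maze.sense north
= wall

>>> maze.sense west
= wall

>>> stack.pop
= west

>>> maze.move east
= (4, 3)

>>> stack.pop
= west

>>> maze.move east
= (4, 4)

>>> stack.pop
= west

>>> maze.move east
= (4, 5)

>>> stack.pop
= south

>>> maze.move north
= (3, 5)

>>> stack.pop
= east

>>> maze.move west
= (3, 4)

>>> stack.pop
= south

>>> maze.move north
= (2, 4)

>>> stack.pop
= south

>>> maze.move north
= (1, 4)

>>> stack.pop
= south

>>> maze.move north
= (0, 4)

>>> stack.pop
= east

>>> maze.move west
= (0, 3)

>>> maze.sense west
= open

>>> stack.push west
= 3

>>> maze.move west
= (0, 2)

>>> maze.sense west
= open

>>> stack.push west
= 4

>>> maze.move west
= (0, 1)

>>> maze.sense west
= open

>>> stack.push west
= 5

>>> maze.move west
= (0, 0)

>>> maze.sense south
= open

>>> stack.push south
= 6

>>> maze.move south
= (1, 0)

>>> maze.sense east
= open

>>> stack.push east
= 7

>>> maze.move east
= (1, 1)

>>> maze.sense east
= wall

>>> maze.sense south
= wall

>>> stack.pop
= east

>>> maze.move west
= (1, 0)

>>> maze.sense south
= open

>>> stack.push south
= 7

>>> maze.move south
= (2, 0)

>>> maze.sense south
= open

>>> stack.push south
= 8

>>> maze.move south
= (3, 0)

>>> maze.sense east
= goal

>>> maze.move east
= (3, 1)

Answer: (3, 1)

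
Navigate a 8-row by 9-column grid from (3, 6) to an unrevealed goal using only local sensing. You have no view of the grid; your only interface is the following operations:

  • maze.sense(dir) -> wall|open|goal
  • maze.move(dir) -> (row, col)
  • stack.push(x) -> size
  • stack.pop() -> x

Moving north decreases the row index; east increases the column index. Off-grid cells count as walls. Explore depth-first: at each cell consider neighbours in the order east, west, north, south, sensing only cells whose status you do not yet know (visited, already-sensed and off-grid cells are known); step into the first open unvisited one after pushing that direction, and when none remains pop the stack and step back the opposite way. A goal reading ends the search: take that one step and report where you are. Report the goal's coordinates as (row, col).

>>> maze.sense dir: east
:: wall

>>> maze.sense dir: west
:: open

>>> stack.push x: west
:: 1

>>> maze.move dir: west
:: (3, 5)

>>> maze.sense dir: west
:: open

>>> stack.push x: west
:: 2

>>> maze.move dir: west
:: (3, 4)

>>> maze.sense dir: west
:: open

>>> stack.push x: west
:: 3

>>> maze.move dir: west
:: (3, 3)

>>> maze.sense dir: west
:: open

>>> stack.push x: west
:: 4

>>> maze.move dir: west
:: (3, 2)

>>> maze.sense dir: west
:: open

>>> stack.push x: west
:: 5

>>> maze.move dir: west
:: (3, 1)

>>> maze.sense dir: west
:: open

>>> stack.push x: west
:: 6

>>> maze.move dir: west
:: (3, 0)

>>> maze.sense dir: north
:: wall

>>> maze.sense dir: south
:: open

>>> stack.push x: south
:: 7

>>> maze.move dir: south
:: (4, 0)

>>> maze.sense dir: east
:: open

>>> stack.push x: east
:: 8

>>> maze.move dir: east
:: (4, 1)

>>> maze.sense dir: east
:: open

>>> stack.push x: east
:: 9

>>> maze.move dir: east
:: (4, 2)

>>> maze.sense dir: east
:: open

>>> stack.push x: east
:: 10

>>> maze.move dir: east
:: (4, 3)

>>> maze.sense dir: east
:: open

>>> stack.push x: east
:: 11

>>> maze.move dir: east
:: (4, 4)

>>> maze.sense dir: east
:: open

>>> stack.push x: east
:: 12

>>> maze.move dir: east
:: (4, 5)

>>> maze.sense dir: east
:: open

>>> stack.push x: east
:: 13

>>> maze.move dir: east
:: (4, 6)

>>> maze.sense dir: east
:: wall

>>> maze.sense dir: south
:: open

>>> stack.push x: south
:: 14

>>> maze.move dir: south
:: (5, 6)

>>> maze.sense dir: east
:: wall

>>> maze.sense dir: west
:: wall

>>> maze.sense dir: south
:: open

>>> stack.push x: south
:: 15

>>> maze.move dir: south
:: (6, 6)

>>> maze.sense dir: east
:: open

>>> stack.push x: east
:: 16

>>> maze.move dir: east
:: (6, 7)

>>> maze.sense dir: east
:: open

>>> stack.push x: east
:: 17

>>> maze.move dir: east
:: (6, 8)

>>> maze.sense dir: north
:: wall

>>> maze.sense dir: south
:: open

>>> stack.push x: south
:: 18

>>> maze.move dir: south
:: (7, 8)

>>> maze.sense dir: west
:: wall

>>> stack.pop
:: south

>>> maze.move dir: north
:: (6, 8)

>>> stack.pop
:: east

>>> maze.move dir: west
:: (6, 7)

>>> stack.pop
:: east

>>> maze.move dir: west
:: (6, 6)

>>> maze.sense dir: west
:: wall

>>> maze.sense dir: south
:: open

>>> stack.push x: south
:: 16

>>> maze.move dir: south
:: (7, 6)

>>> maze.sense dir: west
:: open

>>> stack.push x: west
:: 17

>>> maze.move dir: west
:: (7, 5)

>>> maze.sense dir: west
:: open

>>> stack.push x: west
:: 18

>>> maze.move dir: west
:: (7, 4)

>>> maze.sense dir: west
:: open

>>> stack.push x: west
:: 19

>>> maze.move dir: west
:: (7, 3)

>>> maze.sense dir: west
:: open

>>> stack.push x: west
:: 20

>>> maze.move dir: west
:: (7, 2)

>>> maze.sense dir: west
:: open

>>> stack.push x: west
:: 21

>>> maze.move dir: west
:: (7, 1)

>>> maze.sense dir: west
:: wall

>>> maze.sense dir: north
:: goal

>>> maze.move dir: north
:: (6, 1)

Answer: (6, 1)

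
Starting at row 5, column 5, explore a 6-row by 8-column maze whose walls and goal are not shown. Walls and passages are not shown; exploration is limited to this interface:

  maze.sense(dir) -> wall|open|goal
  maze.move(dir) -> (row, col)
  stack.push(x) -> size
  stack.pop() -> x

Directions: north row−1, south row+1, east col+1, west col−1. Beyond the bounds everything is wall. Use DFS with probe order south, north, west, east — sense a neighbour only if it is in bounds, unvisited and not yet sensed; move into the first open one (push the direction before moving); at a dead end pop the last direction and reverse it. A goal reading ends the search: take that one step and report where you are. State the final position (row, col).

[in] sense dir='north'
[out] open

[in] push x='north'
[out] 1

[in] move dir='north'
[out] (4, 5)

[in] sense dir='north'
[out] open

[in] push x='north'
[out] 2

[in] move dir='north'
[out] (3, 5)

[in] sense dir='north'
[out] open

[in] push x='north'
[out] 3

[in] move dir='north'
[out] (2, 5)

[in] sense dir='north'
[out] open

[in] push x='north'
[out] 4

[in] move dir='north'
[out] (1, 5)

[in] sense dir='north'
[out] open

[in] push x='north'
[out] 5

[in] move dir='north'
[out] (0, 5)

[in] sense dir='west'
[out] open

[in] push x='west'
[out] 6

[in] move dir='west'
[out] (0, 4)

[in] sense dir='south'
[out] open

[in] push x='south'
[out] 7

[in] move dir='south'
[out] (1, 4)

[in] sense dir='south'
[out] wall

[in] sense dir='west'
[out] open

[in] push x='west'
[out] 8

[in] move dir='west'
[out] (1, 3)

[in] sense dir='south'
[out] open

[in] push x='south'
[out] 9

[in] move dir='south'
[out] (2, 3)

[in] sense dir='south'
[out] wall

[in] sense dir='west'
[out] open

[in] push x='west'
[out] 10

[in] move dir='west'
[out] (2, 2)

[in] sense dir='south'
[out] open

[in] push x='south'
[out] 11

[in] move dir='south'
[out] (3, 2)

[in] sense dir='south'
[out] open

[in] push x='south'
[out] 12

[in] move dir='south'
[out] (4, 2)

[in] sense dir='south'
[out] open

[in] push x='south'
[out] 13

[in] move dir='south'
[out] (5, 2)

[in] sense dir='west'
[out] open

[in] push x='west'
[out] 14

[in] move dir='west'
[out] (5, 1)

[in] sense dir='north'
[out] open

[in] push x='north'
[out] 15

[in] move dir='north'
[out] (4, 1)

[in] sense dir='north'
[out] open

[in] push x='north'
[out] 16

[in] move dir='north'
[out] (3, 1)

[in] sense dir='north'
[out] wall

[in] sense dir='west'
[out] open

[in] push x='west'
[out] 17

[in] move dir='west'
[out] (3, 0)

[in] sense dir='south'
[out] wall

[in] sense dir='north'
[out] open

[in] push x='north'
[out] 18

[in] move dir='north'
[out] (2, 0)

[in] sense dir='north'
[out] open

[in] push x='north'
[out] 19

[in] move dir='north'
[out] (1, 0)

[in] sense dir='north'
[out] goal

[in] move dir='north'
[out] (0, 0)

Answer: (0, 0)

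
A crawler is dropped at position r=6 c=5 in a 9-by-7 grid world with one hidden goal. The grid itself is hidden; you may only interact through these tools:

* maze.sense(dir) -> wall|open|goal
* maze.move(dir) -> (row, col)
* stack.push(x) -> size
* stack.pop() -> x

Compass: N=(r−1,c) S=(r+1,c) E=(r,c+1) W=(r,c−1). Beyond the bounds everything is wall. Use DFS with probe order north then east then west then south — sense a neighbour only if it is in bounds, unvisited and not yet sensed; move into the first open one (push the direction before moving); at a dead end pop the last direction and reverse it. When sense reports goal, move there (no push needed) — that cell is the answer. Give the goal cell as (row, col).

CALL sense[dir=north]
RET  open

CALL push[x=north]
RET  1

CALL move[dir=north]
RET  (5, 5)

CALL sense[dir=north]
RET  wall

CALL sense[dir=east]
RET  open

CALL push[x=east]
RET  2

CALL move[dir=east]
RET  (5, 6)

CALL sense[dir=north]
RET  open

CALL push[x=north]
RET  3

CALL move[dir=north]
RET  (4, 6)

CALL sense[dir=north]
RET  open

CALL push[x=north]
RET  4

CALL move[dir=north]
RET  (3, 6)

CALL sense[dir=north]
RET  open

CALL push[x=north]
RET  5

CALL move[dir=north]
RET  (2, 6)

CALL sense[dir=north]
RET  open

CALL push[x=north]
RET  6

CALL move[dir=north]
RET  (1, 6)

CALL sense[dir=north]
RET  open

CALL push[x=north]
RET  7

CALL move[dir=north]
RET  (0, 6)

CALL sense[dir=west]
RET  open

CALL push[x=west]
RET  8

CALL move[dir=west]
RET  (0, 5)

CALL sense[dir=west]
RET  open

CALL push[x=west]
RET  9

CALL move[dir=west]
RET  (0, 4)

CALL sense[dir=west]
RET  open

CALL push[x=west]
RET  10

CALL move[dir=west]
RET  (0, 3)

CALL sense[dir=west]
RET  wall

CALL sense[dir=south]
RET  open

CALL push[x=south]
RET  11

CALL move[dir=south]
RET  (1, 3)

CALL sense[dir=east]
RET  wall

CALL sense[dir=west]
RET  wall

CALL sense[dir=south]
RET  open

CALL push[x=south]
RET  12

CALL move[dir=south]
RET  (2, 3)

CALL sense[dir=east]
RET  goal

CALL move[dir=east]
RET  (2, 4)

Answer: (2, 4)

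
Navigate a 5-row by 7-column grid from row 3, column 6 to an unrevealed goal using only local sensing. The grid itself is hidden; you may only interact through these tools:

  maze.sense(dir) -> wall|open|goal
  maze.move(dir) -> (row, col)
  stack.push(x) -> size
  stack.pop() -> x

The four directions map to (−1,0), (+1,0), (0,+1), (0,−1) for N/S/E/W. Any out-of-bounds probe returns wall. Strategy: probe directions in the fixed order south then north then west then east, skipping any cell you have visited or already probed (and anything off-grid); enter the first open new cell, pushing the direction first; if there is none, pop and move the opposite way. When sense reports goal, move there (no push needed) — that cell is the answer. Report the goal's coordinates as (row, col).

> maze.sense dir: south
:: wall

> maze.sense dir: north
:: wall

> maze.sense dir: west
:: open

> stack.push x: west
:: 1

> maze.move dir: west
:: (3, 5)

> maze.sense dir: south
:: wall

> maze.sense dir: north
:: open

> stack.push x: north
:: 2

> maze.move dir: north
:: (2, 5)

> maze.sense dir: north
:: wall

> maze.sense dir: west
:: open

> stack.push x: west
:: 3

> maze.move dir: west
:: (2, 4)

> maze.sense dir: south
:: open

> stack.push x: south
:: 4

> maze.move dir: south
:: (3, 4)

> maze.sense dir: south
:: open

> stack.push x: south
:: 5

> maze.move dir: south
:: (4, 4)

> maze.sense dir: west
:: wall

> stack.pop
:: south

> maze.move dir: north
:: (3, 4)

> maze.sense dir: west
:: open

> stack.push x: west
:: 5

> maze.move dir: west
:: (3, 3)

> maze.sense dir: north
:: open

> stack.push x: north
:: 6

> maze.move dir: north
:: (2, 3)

> maze.sense dir: north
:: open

> stack.push x: north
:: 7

> maze.move dir: north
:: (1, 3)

> maze.sense dir: north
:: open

> stack.push x: north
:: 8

> maze.move dir: north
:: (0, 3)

> maze.sense dir: west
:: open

> stack.push x: west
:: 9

> maze.move dir: west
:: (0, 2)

> maze.sense dir: south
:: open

> stack.push x: south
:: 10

> maze.move dir: south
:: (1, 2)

> maze.sense dir: south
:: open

> stack.push x: south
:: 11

> maze.move dir: south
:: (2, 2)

> maze.sense dir: south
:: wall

> maze.sense dir: west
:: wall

> stack.pop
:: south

> maze.move dir: north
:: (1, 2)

> maze.sense dir: west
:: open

> stack.push x: west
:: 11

> maze.move dir: west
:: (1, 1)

> maze.sense dir: north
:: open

> stack.push x: north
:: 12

> maze.move dir: north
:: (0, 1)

> maze.sense dir: west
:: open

> stack.push x: west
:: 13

> maze.move dir: west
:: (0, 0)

> maze.sense dir: south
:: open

> stack.push x: south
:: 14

> maze.move dir: south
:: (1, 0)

> maze.sense dir: south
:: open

> stack.push x: south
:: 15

> maze.move dir: south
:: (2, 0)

> maze.sense dir: south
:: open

> stack.push x: south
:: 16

> maze.move dir: south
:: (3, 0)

> maze.sense dir: south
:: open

> stack.push x: south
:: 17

> maze.move dir: south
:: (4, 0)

> maze.sense dir: east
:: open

> stack.push x: east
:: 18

> maze.move dir: east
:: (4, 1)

> maze.sense dir: north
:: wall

> maze.sense dir: east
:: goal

> maze.move dir: east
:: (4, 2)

Answer: (4, 2)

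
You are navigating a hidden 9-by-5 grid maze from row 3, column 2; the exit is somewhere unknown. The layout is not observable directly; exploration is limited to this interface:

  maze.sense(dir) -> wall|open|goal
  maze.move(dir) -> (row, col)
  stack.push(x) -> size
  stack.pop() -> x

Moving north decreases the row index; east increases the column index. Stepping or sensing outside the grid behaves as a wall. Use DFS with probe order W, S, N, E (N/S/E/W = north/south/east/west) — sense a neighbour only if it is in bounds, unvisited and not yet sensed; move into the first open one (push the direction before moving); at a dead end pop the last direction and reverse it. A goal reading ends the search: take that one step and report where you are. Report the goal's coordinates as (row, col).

→ sense(west)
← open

→ push(west)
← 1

→ move(west)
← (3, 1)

→ sense(west)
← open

→ push(west)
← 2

→ move(west)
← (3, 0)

→ sense(south)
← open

→ push(south)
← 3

→ move(south)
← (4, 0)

→ sense(south)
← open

→ push(south)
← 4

→ move(south)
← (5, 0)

→ sense(south)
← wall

→ sense(east)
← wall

→ pop()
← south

→ move(north)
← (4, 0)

→ sense(east)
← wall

→ pop()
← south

→ move(north)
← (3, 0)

→ sense(north)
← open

→ push(north)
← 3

→ move(north)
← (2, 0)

→ sense(north)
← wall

→ sense(east)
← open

→ push(east)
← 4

→ move(east)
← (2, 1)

→ sense(north)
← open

→ push(north)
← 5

→ move(north)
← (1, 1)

→ sense(north)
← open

→ push(north)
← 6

→ move(north)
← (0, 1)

→ sense(west)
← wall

→ sense(east)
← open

→ push(east)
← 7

→ move(east)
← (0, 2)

→ sense(south)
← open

→ push(south)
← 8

→ move(south)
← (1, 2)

→ sense(south)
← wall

→ sense(east)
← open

→ push(east)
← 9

→ move(east)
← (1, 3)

→ sense(south)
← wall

→ sense(north)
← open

→ push(north)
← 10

→ move(north)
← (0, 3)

→ sense(east)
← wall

→ pop()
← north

→ move(south)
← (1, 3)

→ sense(east)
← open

→ push(east)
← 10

→ move(east)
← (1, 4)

→ sense(south)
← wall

→ pop()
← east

→ move(west)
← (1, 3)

→ pop()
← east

→ move(west)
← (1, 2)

→ pop()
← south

→ move(north)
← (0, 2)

→ pop()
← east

→ move(west)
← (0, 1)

→ pop()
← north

→ move(south)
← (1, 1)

→ pop()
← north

→ move(south)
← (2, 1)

→ pop()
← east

→ move(west)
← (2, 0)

→ pop()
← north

→ move(south)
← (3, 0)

→ pop()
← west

→ move(east)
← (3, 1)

→ pop()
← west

→ move(east)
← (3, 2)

→ sense(south)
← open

→ push(south)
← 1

→ move(south)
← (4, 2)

→ sense(south)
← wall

→ sense(east)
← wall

→ pop()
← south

→ move(north)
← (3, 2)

→ sense(east)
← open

→ push(east)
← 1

→ move(east)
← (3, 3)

→ sense(east)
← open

→ push(east)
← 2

→ move(east)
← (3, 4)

→ sense(south)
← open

→ push(south)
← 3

→ move(south)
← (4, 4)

→ sense(south)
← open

→ push(south)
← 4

→ move(south)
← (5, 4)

→ sense(west)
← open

→ push(west)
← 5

→ move(west)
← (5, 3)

→ sense(south)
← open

→ push(south)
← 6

→ move(south)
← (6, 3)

→ sense(west)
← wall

→ sense(south)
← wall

→ sense(east)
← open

→ push(east)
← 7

→ move(east)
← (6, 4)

→ sense(south)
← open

→ push(south)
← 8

→ move(south)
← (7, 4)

→ sense(south)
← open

→ push(south)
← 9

→ move(south)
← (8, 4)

→ sense(west)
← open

→ push(west)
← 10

→ move(west)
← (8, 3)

→ sense(west)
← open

→ push(west)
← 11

→ move(west)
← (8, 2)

→ sense(west)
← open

→ push(west)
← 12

→ move(west)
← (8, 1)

→ sense(west)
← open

→ push(west)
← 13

→ move(west)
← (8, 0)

→ sense(north)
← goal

→ move(north)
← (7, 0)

Answer: (7, 0)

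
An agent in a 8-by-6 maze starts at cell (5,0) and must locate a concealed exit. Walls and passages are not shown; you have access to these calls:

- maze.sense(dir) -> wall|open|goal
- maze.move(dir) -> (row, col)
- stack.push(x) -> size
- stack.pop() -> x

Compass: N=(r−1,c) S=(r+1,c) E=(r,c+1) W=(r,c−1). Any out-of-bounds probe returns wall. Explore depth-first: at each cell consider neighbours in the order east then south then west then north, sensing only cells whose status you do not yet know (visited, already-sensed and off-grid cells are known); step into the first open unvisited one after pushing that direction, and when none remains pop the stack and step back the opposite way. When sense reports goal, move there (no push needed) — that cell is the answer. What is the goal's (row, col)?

# 1. sense(dir=east) -> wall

# 2. sense(dir=south) -> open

# 3. push(x=south) -> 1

# 4. move(dir=south) -> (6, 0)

# 5. sense(dir=east) -> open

# 6. push(x=east) -> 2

# 7. move(dir=east) -> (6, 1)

# 8. sense(dir=east) -> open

# 9. push(x=east) -> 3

# 10. move(dir=east) -> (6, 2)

# 11. sense(dir=east) -> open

# 12. push(x=east) -> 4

# 13. move(dir=east) -> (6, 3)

# 14. sense(dir=east) -> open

# 15. push(x=east) -> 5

# 16. move(dir=east) -> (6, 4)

# 17. sense(dir=east) -> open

# 18. push(x=east) -> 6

# 19. move(dir=east) -> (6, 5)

# 20. sense(dir=south) -> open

# 21. push(x=south) -> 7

# 22. move(dir=south) -> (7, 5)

# 23. sense(dir=west) -> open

# 24. push(x=west) -> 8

# 25. move(dir=west) -> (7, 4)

# 26. sense(dir=west) -> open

# 27. push(x=west) -> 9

# 28. move(dir=west) -> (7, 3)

# 29. sense(dir=west) -> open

# 30. push(x=west) -> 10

# 31. move(dir=west) -> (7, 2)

# 32. sense(dir=west) -> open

# 33. push(x=west) -> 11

# 34. move(dir=west) -> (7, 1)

# 35. sense(dir=west) -> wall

# 36. pop() -> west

# 37. move(dir=east) -> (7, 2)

# 38. pop() -> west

# 39. move(dir=east) -> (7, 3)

# 40. pop() -> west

# 41. move(dir=east) -> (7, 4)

# 42. pop() -> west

# 43. move(dir=east) -> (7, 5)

# 44. pop() -> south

# 45. move(dir=north) -> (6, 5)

# 46. sense(dir=north) -> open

# 47. push(x=north) -> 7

# 48. move(dir=north) -> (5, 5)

# 49. sense(dir=west) -> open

# 50. push(x=west) -> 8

# 51. move(dir=west) -> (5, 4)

# 52. sense(dir=west) -> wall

# 53. sense(dir=north) -> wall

# 54. pop() -> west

# 55. move(dir=east) -> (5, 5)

# 56. sense(dir=north) -> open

# 57. push(x=north) -> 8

# 58. move(dir=north) -> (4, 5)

# 59. sense(dir=north) -> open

# 60. push(x=north) -> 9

# 61. move(dir=north) -> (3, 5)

# 62. sense(dir=west) -> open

# 63. push(x=west) -> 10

# 64. move(dir=west) -> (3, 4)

# 65. sense(dir=west) -> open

# 66. push(x=west) -> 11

# 67. move(dir=west) -> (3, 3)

# 68. sense(dir=south) -> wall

# 69. sense(dir=west) -> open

# 70. push(x=west) -> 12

# 71. move(dir=west) -> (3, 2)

# 72. sense(dir=south) -> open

# 73. push(x=south) -> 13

# 74. move(dir=south) -> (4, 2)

# 75. sense(dir=south) -> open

# 76. push(x=south) -> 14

# 77. move(dir=south) -> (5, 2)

# 78. pop() -> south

# 79. move(dir=north) -> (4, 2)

# 80. sense(dir=west) -> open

# 81. push(x=west) -> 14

# 82. move(dir=west) -> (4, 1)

# 83. sense(dir=west) -> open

# 84. push(x=west) -> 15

# 85. move(dir=west) -> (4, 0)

# 86. sense(dir=north) -> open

# 87. push(x=north) -> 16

# 88. move(dir=north) -> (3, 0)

# 89. sense(dir=east) -> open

# 90. push(x=east) -> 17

# 91. move(dir=east) -> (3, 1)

# 92. sense(dir=north) -> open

# 93. push(x=north) -> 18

# 94. move(dir=north) -> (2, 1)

# 95. sense(dir=east) -> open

# 96. push(x=east) -> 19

# 97. move(dir=east) -> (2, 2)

# 98. sense(dir=east) -> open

# 99. push(x=east) -> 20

# 100. move(dir=east) -> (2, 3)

# 101. sense(dir=east) -> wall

# 102. sense(dir=north) -> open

# 103. push(x=north) -> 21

# 104. move(dir=north) -> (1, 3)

# 105. sense(dir=east) -> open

# 106. push(x=east) -> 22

# 107. move(dir=east) -> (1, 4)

# 108. sense(dir=east) -> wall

# 109. sense(dir=north) -> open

# 110. push(x=north) -> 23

# 111. move(dir=north) -> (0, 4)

# 112. sense(dir=east) -> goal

# 113. move(dir=east) -> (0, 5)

Answer: (0, 5)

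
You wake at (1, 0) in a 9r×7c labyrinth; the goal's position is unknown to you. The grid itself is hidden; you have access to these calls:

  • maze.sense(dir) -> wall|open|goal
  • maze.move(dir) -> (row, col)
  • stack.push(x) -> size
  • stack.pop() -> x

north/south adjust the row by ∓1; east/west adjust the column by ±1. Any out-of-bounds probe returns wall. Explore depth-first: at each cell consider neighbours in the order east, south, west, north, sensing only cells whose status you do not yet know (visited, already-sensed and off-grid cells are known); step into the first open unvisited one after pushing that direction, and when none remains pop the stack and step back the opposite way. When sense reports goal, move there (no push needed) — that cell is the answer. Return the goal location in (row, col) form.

·→ maze.sense(east)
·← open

·→ stack.push(east)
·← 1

·→ maze.move(east)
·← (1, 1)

·→ maze.sense(east)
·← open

·→ stack.push(east)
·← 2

·→ maze.move(east)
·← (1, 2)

·→ maze.sense(east)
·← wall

·→ maze.sense(south)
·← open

·→ stack.push(south)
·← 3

·→ maze.move(south)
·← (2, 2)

·→ maze.sense(east)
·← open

·→ stack.push(east)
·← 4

·→ maze.move(east)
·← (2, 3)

·→ maze.sense(east)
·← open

·→ stack.push(east)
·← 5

·→ maze.move(east)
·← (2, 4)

·→ maze.sense(east)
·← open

·→ stack.push(east)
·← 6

·→ maze.move(east)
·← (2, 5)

·→ maze.sense(east)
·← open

·→ stack.push(east)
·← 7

·→ maze.move(east)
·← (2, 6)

·→ maze.sense(south)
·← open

·→ stack.push(south)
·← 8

·→ maze.move(south)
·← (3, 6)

·→ maze.sense(south)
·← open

·→ stack.push(south)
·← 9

·→ maze.move(south)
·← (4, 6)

·→ maze.sense(south)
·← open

·→ stack.push(south)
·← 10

·→ maze.move(south)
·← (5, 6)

·→ maze.sense(south)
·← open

·→ stack.push(south)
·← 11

·→ maze.move(south)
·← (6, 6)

·→ maze.sense(south)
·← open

·→ stack.push(south)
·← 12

·→ maze.move(south)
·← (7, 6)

·→ maze.sense(south)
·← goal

·→ maze.move(south)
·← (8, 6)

Answer: (8, 6)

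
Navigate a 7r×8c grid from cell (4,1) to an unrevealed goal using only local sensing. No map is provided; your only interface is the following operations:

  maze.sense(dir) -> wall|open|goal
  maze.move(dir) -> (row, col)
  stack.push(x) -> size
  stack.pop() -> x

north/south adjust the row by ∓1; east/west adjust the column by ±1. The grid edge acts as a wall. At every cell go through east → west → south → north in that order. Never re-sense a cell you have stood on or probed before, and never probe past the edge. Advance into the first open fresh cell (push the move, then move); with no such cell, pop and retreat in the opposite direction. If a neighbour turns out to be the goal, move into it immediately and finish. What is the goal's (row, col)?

I call maze.sense using dir=east, which returns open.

I call stack.push using x=east, — result: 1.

Next I call maze.move using dir=east, and observe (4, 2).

Now I run maze.sense using dir=east, and get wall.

I use maze.sense using dir=south, — result: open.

I run stack.push using x=south, : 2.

Calling maze.move using dir=south, and get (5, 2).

Next I call maze.sense using dir=east, yielding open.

Now I run stack.push using x=east, → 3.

Calling maze.move using dir=east, and see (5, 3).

I try maze.sense using dir=east, giving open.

Then stack.push using x=east, giving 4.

I try maze.move using dir=east, → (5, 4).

Using maze.sense using dir=east, and see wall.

I call maze.sense using dir=south, giving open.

I run stack.push using x=south, giving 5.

I use maze.move using dir=south, and get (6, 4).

Invoking maze.sense using dir=east, yielding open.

Using stack.push using x=east, — result: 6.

Invoking maze.move using dir=east, — result: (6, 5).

Next I call maze.sense using dir=east, and get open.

Calling stack.push using x=east, — result: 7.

Calling maze.move using dir=east, : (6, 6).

I call maze.sense using dir=east, → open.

Using stack.push using x=east, — result: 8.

I call maze.move using dir=east, and get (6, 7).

I try maze.sense using dir=north, and get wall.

I use stack.pop(), : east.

Then maze.move using dir=west, and observe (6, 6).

I call maze.sense using dir=north, giving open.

I use stack.push using x=north, — result: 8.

Using maze.move using dir=north, giving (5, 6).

Now I run maze.sense using dir=north, and observe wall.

Calling stack.pop, yielding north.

Using maze.move using dir=south, yielding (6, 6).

I call stack.pop, and get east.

Next I call maze.move using dir=west, yielding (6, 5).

Calling stack.pop(), giving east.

Next I call maze.move using dir=west, yielding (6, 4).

Calling maze.sense using dir=west, and observe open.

I invoke stack.push using x=west, yielding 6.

I call maze.move using dir=west, and see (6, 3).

I use maze.sense using dir=west, which returns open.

Next I call stack.push using x=west, and see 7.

I call maze.move using dir=west, and observe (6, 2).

I invoke maze.sense using dir=west, → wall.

Then stack.pop, giving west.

I use maze.move using dir=east, which returns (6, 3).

Then stack.pop(), → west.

Using maze.move using dir=east, : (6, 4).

Using stack.pop, giving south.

Invoking maze.move using dir=north, → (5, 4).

I use maze.sense using dir=north, and get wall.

Next I call stack.pop, : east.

I run maze.move using dir=west, — result: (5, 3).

Now I run stack.pop(), and observe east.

Invoking maze.move using dir=west, — result: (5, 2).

Next I call maze.sense using dir=west, : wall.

Now I run stack.pop(), and observe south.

Using maze.move using dir=north, and see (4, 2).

Using maze.sense using dir=north, giving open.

Using stack.push using x=north, : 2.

I try maze.move using dir=north, and see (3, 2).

Invoking maze.sense using dir=east, → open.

I use stack.push using x=east, which returns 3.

I try maze.move using dir=east, → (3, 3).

I try maze.sense using dir=east, and see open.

I try stack.push using x=east, and get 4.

Using maze.move using dir=east, and see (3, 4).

Using maze.sense using dir=east, giving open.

Using stack.push using x=east, and observe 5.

I use maze.move using dir=east, and see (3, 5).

Invoking maze.sense using dir=east, : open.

Then stack.push using x=east, : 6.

Calling maze.move using dir=east, : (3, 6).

Invoking maze.sense using dir=east, — result: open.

Using stack.push using x=east, and get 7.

Invoking maze.move using dir=east, and get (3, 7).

Next I call maze.sense using dir=south, and get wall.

Now I run maze.sense using dir=north, yielding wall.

Using stack.pop(), yielding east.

Now I run maze.move using dir=west, : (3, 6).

Next I call maze.sense using dir=north, and get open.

Invoking stack.push using x=north, and get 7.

Calling maze.move using dir=north, : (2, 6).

Calling maze.sense using dir=west, and get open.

I try stack.push using x=west, which returns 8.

I run maze.move using dir=west, → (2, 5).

I invoke maze.sense using dir=west, which returns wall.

Using maze.sense using dir=north, which returns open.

Using stack.push using x=north, giving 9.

I run maze.move using dir=north, yielding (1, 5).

I call maze.sense using dir=east, — result: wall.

I invoke maze.sense using dir=west, giving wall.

Next I call maze.sense using dir=north, and observe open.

I run stack.push using x=north, yielding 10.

Then maze.move using dir=north, — result: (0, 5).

I invoke maze.sense using dir=east, — result: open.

I use stack.push using x=east, — result: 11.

I run maze.move using dir=east, which returns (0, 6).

Then maze.sense using dir=east, and see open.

Invoking stack.push using x=east, which returns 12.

I invoke maze.move using dir=east, and get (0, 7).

Invoking maze.sense using dir=south, and see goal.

Next I call maze.move using dir=south, — result: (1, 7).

Answer: (1, 7)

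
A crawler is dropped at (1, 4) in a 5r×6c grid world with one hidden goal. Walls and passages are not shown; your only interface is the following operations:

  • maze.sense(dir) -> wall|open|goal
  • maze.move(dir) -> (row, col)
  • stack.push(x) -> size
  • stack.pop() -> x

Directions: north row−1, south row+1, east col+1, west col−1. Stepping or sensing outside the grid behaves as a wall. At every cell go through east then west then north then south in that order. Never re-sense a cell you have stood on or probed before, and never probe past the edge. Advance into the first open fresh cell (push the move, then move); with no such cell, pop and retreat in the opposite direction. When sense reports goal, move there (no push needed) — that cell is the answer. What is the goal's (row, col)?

·→ maze.sense(dir: east)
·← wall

·→ maze.sense(dir: west)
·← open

·→ stack.push(x: west)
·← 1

·→ maze.move(dir: west)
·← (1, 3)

·→ maze.sense(dir: west)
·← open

·→ stack.push(x: west)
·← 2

·→ maze.move(dir: west)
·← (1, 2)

·→ maze.sense(dir: west)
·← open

·→ stack.push(x: west)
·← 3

·→ maze.move(dir: west)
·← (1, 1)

·→ maze.sense(dir: west)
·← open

·→ stack.push(x: west)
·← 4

·→ maze.move(dir: west)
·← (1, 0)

·→ maze.sense(dir: north)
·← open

·→ stack.push(x: north)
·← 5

·→ maze.move(dir: north)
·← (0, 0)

·→ maze.sense(dir: east)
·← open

·→ stack.push(x: east)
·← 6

·→ maze.move(dir: east)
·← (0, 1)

·→ maze.sense(dir: east)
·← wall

·→ stack.pop()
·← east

·→ maze.move(dir: west)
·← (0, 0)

·→ stack.pop()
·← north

·→ maze.move(dir: south)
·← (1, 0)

·→ maze.sense(dir: south)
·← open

·→ stack.push(x: south)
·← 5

·→ maze.move(dir: south)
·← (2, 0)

·→ maze.sense(dir: east)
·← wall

·→ maze.sense(dir: south)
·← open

·→ stack.push(x: south)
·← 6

·→ maze.move(dir: south)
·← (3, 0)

·→ maze.sense(dir: east)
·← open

·→ stack.push(x: east)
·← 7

·→ maze.move(dir: east)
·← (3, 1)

·→ maze.sense(dir: east)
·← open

·→ stack.push(x: east)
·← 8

·→ maze.move(dir: east)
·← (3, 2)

·→ maze.sense(dir: east)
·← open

·→ stack.push(x: east)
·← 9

·→ maze.move(dir: east)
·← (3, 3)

·→ maze.sense(dir: east)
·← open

·→ stack.push(x: east)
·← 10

·→ maze.move(dir: east)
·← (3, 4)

·→ maze.sense(dir: east)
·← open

·→ stack.push(x: east)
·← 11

·→ maze.move(dir: east)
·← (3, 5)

·→ maze.sense(dir: north)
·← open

·→ stack.push(x: north)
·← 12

·→ maze.move(dir: north)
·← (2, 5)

·→ maze.sense(dir: west)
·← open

·→ stack.push(x: west)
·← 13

·→ maze.move(dir: west)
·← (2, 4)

·→ maze.sense(dir: west)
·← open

·→ stack.push(x: west)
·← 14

·→ maze.move(dir: west)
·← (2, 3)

·→ maze.sense(dir: west)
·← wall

·→ stack.pop()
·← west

·→ maze.move(dir: east)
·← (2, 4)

·→ stack.pop()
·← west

·→ maze.move(dir: east)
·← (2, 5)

·→ stack.pop()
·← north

·→ maze.move(dir: south)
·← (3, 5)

·→ maze.sense(dir: south)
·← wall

·→ stack.pop()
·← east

·→ maze.move(dir: west)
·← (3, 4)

·→ maze.sense(dir: south)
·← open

·→ stack.push(x: south)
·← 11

·→ maze.move(dir: south)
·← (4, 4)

·→ maze.sense(dir: west)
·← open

·→ stack.push(x: west)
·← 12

·→ maze.move(dir: west)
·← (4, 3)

·→ maze.sense(dir: west)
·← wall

·→ stack.pop()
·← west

·→ maze.move(dir: east)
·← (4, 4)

·→ stack.pop()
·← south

·→ maze.move(dir: north)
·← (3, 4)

·→ stack.pop()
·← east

·→ maze.move(dir: west)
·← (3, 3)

·→ stack.pop()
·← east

·→ maze.move(dir: west)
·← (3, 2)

·→ stack.pop()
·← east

·→ maze.move(dir: west)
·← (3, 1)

·→ maze.sense(dir: south)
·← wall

·→ stack.pop()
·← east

·→ maze.move(dir: west)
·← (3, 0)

·→ maze.sense(dir: south)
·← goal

·→ maze.move(dir: south)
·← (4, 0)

Answer: (4, 0)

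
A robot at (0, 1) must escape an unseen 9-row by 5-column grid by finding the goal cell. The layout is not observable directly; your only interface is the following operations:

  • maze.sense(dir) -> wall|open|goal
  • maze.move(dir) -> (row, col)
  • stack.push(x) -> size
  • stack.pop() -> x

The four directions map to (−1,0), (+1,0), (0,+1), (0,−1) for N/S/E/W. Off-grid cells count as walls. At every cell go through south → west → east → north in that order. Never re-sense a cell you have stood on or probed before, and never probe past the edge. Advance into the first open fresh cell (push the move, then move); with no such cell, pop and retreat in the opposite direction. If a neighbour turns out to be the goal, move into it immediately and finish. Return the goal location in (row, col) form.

$ maze.sense dir=south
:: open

$ stack.push x=south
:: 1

$ maze.move dir=south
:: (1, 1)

$ maze.sense dir=south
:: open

$ stack.push x=south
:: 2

$ maze.move dir=south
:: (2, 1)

$ maze.sense dir=south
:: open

$ stack.push x=south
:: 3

$ maze.move dir=south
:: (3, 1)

$ maze.sense dir=south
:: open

$ stack.push x=south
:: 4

$ maze.move dir=south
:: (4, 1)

$ maze.sense dir=south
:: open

$ stack.push x=south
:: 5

$ maze.move dir=south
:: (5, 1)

$ maze.sense dir=south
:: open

$ stack.push x=south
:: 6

$ maze.move dir=south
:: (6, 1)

$ maze.sense dir=south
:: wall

$ maze.sense dir=west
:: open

$ stack.push x=west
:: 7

$ maze.move dir=west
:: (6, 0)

$ maze.sense dir=south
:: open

$ stack.push x=south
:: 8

$ maze.move dir=south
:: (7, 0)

$ maze.sense dir=south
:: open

$ stack.push x=south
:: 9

$ maze.move dir=south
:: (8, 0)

$ maze.sense dir=east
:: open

$ stack.push x=east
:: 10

$ maze.move dir=east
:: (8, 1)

$ maze.sense dir=east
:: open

$ stack.push x=east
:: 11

$ maze.move dir=east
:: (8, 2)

$ maze.sense dir=east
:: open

$ stack.push x=east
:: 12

$ maze.move dir=east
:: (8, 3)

$ maze.sense dir=east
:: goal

$ maze.move dir=east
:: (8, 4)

Answer: (8, 4)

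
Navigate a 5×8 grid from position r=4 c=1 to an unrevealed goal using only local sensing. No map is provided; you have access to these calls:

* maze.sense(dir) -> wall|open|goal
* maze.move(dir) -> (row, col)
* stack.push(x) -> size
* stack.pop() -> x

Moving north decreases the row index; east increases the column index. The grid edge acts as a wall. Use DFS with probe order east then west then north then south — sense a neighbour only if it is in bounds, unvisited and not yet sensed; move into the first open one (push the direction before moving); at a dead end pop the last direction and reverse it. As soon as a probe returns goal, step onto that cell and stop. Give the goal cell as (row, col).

// maze.sense(dir='east') : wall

// maze.sense(dir='west') : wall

// maze.sense(dir='north') : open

// stack.push(x='north') : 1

// maze.move(dir='north') : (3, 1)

// maze.sense(dir='east') : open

// stack.push(x='east') : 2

// maze.move(dir='east') : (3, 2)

// maze.sense(dir='east') : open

// stack.push(x='east') : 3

// maze.move(dir='east') : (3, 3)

// maze.sense(dir='east') : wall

// maze.sense(dir='north') : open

// stack.push(x='north') : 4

// maze.move(dir='north') : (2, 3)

// maze.sense(dir='east') : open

// stack.push(x='east') : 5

// maze.move(dir='east') : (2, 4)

// maze.sense(dir='east') : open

// stack.push(x='east') : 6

// maze.move(dir='east') : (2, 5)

// maze.sense(dir='east') : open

// stack.push(x='east') : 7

// maze.move(dir='east') : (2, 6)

// maze.sense(dir='east') : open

// stack.push(x='east') : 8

// maze.move(dir='east') : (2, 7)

// maze.sense(dir='north') : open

// stack.push(x='north') : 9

// maze.move(dir='north') : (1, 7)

// maze.sense(dir='west') : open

// stack.push(x='west') : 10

// maze.move(dir='west') : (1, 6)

// maze.sense(dir='west') : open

// stack.push(x='west') : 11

// maze.move(dir='west') : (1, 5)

// maze.sense(dir='west') : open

// stack.push(x='west') : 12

// maze.move(dir='west') : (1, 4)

// maze.sense(dir='west') : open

// stack.push(x='west') : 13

// maze.move(dir='west') : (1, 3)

// maze.sense(dir='west') : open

// stack.push(x='west') : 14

// maze.move(dir='west') : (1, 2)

// maze.sense(dir='west') : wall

// maze.sense(dir='north') : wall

// maze.sense(dir='south') : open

// stack.push(x='south') : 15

// maze.move(dir='south') : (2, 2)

// maze.sense(dir='west') : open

// stack.push(x='west') : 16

// maze.move(dir='west') : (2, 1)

// maze.sense(dir='west') : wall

// stack.pop() : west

// maze.move(dir='east') : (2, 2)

// stack.pop() : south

// maze.move(dir='north') : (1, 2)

// stack.pop() : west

// maze.move(dir='east') : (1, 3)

// maze.sense(dir='north') : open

// stack.push(x='north') : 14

// maze.move(dir='north') : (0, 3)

// maze.sense(dir='east') : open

// stack.push(x='east') : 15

// maze.move(dir='east') : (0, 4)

// maze.sense(dir='east') : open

// stack.push(x='east') : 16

// maze.move(dir='east') : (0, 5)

// maze.sense(dir='east') : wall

// stack.pop() : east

// maze.move(dir='west') : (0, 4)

// stack.pop() : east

// maze.move(dir='west') : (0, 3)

// stack.pop() : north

// maze.move(dir='south') : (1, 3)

// stack.pop() : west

// maze.move(dir='east') : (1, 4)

// stack.pop() : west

// maze.move(dir='east') : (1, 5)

// stack.pop() : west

// maze.move(dir='east') : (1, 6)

// stack.pop() : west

// maze.move(dir='east') : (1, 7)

// maze.sense(dir='north') : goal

// maze.move(dir='north') : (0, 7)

Answer: (0, 7)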